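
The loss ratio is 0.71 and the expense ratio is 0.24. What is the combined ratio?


Combined ratio = loss ratio + expense ratio
= 0.71 + 0.24
= 0.95


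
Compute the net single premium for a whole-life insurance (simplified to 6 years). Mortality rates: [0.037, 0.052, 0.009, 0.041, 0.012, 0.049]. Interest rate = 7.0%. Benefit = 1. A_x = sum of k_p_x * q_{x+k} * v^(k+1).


v = 0.934579
Year 0: k_p_x=1.0, q=0.037, term=0.034579
Year 1: k_p_x=0.963, q=0.052, term=0.043738
Year 2: k_p_x=0.912924, q=0.009, term=0.006707
Year 3: k_p_x=0.904708, q=0.041, term=0.028298
Year 4: k_p_x=0.867615, q=0.012, term=0.007423
Year 5: k_p_x=0.857203, q=0.049, term=0.027988
A_x = 0.1487


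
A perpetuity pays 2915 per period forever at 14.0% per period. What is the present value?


PV = PMT / i
= 2915 / 0.14
= 20821.4286


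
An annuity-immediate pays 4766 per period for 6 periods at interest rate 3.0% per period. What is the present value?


PV = PMT * (1 - (1+i)^(-n)) / i
= 4766 * (1 - (1+0.03)^(-6)) / 0.03
= 4766 * (1 - 0.837484) / 0.03
= 4766 * 5.417191
= 25818.3344


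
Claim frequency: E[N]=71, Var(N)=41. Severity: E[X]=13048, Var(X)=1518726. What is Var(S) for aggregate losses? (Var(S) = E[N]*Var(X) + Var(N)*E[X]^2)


Var(S) = E[N]*Var(X) + Var(N)*E[X]^2
= 71*1518726 + 41*13048^2
= 107829546 + 6980262464
= 7.0881e+09


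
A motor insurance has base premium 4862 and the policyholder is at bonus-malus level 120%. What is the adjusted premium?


adjusted = base * BM_level / 100
= 4862 * 120 / 100
= 4862 * 1.2
= 5834.4


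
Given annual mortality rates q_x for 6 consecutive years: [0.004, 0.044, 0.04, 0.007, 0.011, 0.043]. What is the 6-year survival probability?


p_k = 1 - q_k for each year
Survival = product of (1 - q_k)
= 0.996 * 0.956 * 0.96 * 0.993 * 0.989 * 0.957
= 0.8591


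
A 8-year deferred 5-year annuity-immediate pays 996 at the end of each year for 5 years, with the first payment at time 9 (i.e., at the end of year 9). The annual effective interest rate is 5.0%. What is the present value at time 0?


PV at time 8 of the 5-year annuity-immediate:
a_n = 996 * (1-(1+0.05)^(-5))/0.05 = 4312.1588
Discount back 8 years to time 0:
PV = 4312.1588 * (1+0.05)^(-8)
= 4312.1588 * 0.676839
= 2918.6388


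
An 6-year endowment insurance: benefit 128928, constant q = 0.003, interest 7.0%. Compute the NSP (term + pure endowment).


Term component = 1830.9313
Pure endowment = 6_p_x * v^6 * benefit = 0.982134 * 0.666342 * 128928 = 84375.3388
NSP = 86206.27


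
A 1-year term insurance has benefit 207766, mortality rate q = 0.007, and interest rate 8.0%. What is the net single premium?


NSP = benefit * q * v
v = 1/(1+i) = 0.925926
NSP = 207766 * 0.007 * 0.925926
= 1346.6315


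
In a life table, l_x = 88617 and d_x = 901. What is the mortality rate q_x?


q_x = d_x / l_x
= 901 / 88617
= 0.0102


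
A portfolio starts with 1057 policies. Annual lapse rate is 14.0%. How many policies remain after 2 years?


remaining = initial * (1 - lapse)^years
= 1057 * (1 - 0.14)^2
= 1057 * 0.7396
= 781.7572


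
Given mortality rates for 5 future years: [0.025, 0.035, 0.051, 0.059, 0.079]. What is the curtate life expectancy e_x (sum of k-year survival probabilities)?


e_x = sum_{k=1}^{n} k_p_x
k_p_x values:
  1_p_x = 0.975
  2_p_x = 0.940875
  3_p_x = 0.89289
  4_p_x = 0.84021
  5_p_x = 0.773833
e_x = 4.4228


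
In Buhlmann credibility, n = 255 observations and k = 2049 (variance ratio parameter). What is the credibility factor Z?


Z = n / (n + k)
= 255 / (255 + 2049)
= 255 / 2304
= 0.1107


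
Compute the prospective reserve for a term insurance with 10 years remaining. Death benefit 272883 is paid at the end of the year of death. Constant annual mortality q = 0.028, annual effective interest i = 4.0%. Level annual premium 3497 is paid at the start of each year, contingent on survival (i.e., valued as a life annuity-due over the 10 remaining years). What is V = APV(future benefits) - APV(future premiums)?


v = 1/(1+i) = 0.961538
APV(future benefits) per unit = sum_{k=0}^{9} k_p_x * q * v^(k+1) = 0.202364
APV(future benefits) = 272883 * 0.202364 = 55221.6647
Life annuity-due factor ä_{x:10} = sum_{k=0}^{9} k_p_x * v^k = 7.516373
APV(future premiums) = 3497 * 7.516373 = 26284.7562
V = 55221.6647 - 26284.7562
= 28936.9084


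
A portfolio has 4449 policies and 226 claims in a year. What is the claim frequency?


frequency = claims / policies
= 226 / 4449
= 0.0508


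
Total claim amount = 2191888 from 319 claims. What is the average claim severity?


severity = total / number
= 2191888 / 319
= 6871.1223


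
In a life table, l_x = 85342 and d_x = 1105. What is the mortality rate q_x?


q_x = d_x / l_x
= 1105 / 85342
= 0.0129


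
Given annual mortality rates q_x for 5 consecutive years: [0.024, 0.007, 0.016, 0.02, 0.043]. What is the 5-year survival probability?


p_k = 1 - q_k for each year
Survival = product of (1 - q_k)
= 0.976 * 0.993 * 0.984 * 0.98 * 0.957
= 0.8944


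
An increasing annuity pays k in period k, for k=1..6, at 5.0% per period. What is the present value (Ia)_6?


(Ia)_n = sum_{k=1}^{n} k * v^k, v = 1/(1+i)
v = 0.952381
Sum computed term by term:
(Ia)_6 = 17.0437


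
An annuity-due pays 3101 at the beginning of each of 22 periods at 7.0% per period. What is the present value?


PV_due = PMT * (1-(1+i)^(-n))/i * (1+i)
PV_immediate = 34300.9068
PV_due = 34300.9068 * 1.07
= 36701.9703


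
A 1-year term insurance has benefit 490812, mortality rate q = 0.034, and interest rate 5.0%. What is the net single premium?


NSP = benefit * q * v
v = 1/(1+i) = 0.952381
NSP = 490812 * 0.034 * 0.952381
= 15892.96


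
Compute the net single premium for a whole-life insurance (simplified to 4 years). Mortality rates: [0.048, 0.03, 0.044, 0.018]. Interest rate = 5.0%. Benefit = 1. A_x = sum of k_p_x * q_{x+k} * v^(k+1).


v = 0.952381
Year 0: k_p_x=1.0, q=0.048, term=0.045714
Year 1: k_p_x=0.952, q=0.03, term=0.025905
Year 2: k_p_x=0.92344, q=0.044, term=0.035099
Year 3: k_p_x=0.882809, q=0.018, term=0.013073
A_x = 0.1198


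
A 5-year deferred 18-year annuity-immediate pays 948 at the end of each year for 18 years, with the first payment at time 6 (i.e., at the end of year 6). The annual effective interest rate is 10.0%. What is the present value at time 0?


PV at time 5 of the 18-year annuity-immediate:
a_n = 948 * (1-(1+0.1)^(-18))/0.1 = 7774.9387
Discount back 5 years to time 0:
PV = 7774.9387 * (1+0.1)^(-5)
= 7774.9387 * 0.620921
= 4827.6252


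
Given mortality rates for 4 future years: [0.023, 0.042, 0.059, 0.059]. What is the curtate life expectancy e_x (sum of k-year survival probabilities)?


e_x = sum_{k=1}^{n} k_p_x
k_p_x values:
  1_p_x = 0.977
  2_p_x = 0.935966
  3_p_x = 0.880744
  4_p_x = 0.82878
e_x = 3.6225


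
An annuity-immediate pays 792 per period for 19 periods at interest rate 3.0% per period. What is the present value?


PV = PMT * (1 - (1+i)^(-n)) / i
= 792 * (1 - (1+0.03)^(-19)) / 0.03
= 792 * (1 - 0.570286) / 0.03
= 792 * 14.323799
= 11344.4489


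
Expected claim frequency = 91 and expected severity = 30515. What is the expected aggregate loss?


E[S] = E[N] * E[X]
= 91 * 30515
= 2.7769e+06


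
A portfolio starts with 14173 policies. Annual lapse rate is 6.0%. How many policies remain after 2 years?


remaining = initial * (1 - lapse)^years
= 14173 * (1 - 0.06)^2
= 14173 * 0.8836
= 12523.2628


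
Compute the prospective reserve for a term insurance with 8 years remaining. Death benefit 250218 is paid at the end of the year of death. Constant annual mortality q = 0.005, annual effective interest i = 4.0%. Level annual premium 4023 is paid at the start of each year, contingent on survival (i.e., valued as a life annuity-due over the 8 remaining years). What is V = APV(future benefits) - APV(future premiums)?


v = 1/(1+i) = 0.961538
APV(future benefits) per unit = sum_{k=0}^{7} k_p_x * q * v^(k+1) = 0.033115
APV(future benefits) = 250218 * 0.033115 = 8285.8579
Life annuity-due factor ä_{x:8} = sum_{k=0}^{7} k_p_x * v^k = 6.887828
APV(future premiums) = 4023 * 6.887828 = 27709.7305
V = 8285.8579 - 27709.7305
= -19423.8726


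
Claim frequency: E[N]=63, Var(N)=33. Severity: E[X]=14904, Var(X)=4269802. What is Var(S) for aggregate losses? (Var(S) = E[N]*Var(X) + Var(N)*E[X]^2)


Var(S) = E[N]*Var(X) + Var(N)*E[X]^2
= 63*4269802 + 33*14904^2
= 268997526 + 7330264128
= 7.5993e+09


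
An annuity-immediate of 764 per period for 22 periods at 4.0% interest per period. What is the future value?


FV = PMT * ((1+i)^n - 1) / i
= 764 * ((1.04)^22 - 1) / 0.04
= 764 * (2.369919 - 1) / 0.04
= 26165.4489


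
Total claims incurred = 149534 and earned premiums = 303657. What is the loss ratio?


Loss ratio = claims / premiums
= 149534 / 303657
= 0.4924


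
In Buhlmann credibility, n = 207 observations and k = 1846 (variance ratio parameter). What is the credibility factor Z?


Z = n / (n + k)
= 207 / (207 + 1846)
= 207 / 2053
= 0.1008


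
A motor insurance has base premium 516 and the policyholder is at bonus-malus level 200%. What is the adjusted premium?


adjusted = base * BM_level / 100
= 516 * 200 / 100
= 516 * 2.0
= 1032.0


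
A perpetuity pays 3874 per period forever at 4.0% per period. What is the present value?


PV = PMT / i
= 3874 / 0.04
= 96850.0


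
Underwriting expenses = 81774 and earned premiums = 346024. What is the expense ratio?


Expense ratio = expenses / premiums
= 81774 / 346024
= 0.2363


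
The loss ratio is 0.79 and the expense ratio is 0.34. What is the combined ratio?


Combined ratio = loss ratio + expense ratio
= 0.79 + 0.34
= 1.13


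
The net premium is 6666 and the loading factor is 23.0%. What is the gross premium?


Gross = net * (1 + loading)
= 6666 * (1 + 0.23)
= 6666 * 1.23
= 8199.18


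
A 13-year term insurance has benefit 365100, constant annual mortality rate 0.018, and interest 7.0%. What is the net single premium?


NSP = benefit * sum_{k=0}^{n-1} k_p_x * q * v^(k+1)
With constant q=0.018, v=0.934579
Sum = 0.137518
NSP = 365100 * 0.137518
= 50207.9718


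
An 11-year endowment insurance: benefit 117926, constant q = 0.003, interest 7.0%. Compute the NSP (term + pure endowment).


Term component = 2618.6948
Pure endowment = 11_p_x * v^11 * benefit = 0.967491 * 0.475093 * 117926 = 54204.4266
NSP = 56823.1214


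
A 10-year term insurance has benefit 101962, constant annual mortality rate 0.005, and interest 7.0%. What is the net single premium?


NSP = benefit * sum_{k=0}^{n-1} k_p_x * q * v^(k+1)
With constant q=0.005, v=0.934579
Sum = 0.034434
NSP = 101962 * 0.034434
= 3510.9176


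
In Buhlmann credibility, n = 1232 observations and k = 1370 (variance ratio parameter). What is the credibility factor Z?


Z = n / (n + k)
= 1232 / (1232 + 1370)
= 1232 / 2602
= 0.4735


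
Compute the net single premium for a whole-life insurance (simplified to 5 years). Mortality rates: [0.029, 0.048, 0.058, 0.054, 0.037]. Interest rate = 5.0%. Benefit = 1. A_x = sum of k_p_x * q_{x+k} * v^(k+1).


v = 0.952381
Year 0: k_p_x=1.0, q=0.029, term=0.027619
Year 1: k_p_x=0.971, q=0.048, term=0.042275
Year 2: k_p_x=0.924392, q=0.058, term=0.046314
Year 3: k_p_x=0.870777, q=0.054, term=0.038685
Year 4: k_p_x=0.823755, q=0.037, term=0.023881
A_x = 0.1788


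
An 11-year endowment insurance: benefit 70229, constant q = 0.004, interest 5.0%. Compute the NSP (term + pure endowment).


Term component = 2291.745
Pure endowment = 11_p_x * v^11 * benefit = 0.95687 * 0.584679 * 70229 = 39290.4423
NSP = 41582.1873


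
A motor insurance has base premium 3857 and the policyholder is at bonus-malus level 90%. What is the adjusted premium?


adjusted = base * BM_level / 100
= 3857 * 90 / 100
= 3857 * 0.9
= 3471.3


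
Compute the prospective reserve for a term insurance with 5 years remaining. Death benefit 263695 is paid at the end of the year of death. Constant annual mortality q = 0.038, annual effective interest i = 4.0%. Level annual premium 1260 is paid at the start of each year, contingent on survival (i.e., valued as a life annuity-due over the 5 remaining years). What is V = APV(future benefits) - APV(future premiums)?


v = 1/(1+i) = 0.961538
APV(future benefits) per unit = sum_{k=0}^{4} k_p_x * q * v^(k+1) = 0.157268
APV(future benefits) = 263695 * 0.157268 = 41470.7412
Life annuity-due factor ä_{x:5} = sum_{k=0}^{4} k_p_x * v^k = 4.304172
APV(future premiums) = 1260 * 4.304172 = 5423.2571
V = 41470.7412 - 5423.2571
= 36047.4841


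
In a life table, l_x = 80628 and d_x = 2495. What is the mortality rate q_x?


q_x = d_x / l_x
= 2495 / 80628
= 0.0309


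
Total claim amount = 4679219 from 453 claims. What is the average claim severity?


severity = total / number
= 4679219 / 453
= 10329.4018


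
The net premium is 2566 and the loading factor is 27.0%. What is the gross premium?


Gross = net * (1 + loading)
= 2566 * (1 + 0.27)
= 2566 * 1.27
= 3258.82


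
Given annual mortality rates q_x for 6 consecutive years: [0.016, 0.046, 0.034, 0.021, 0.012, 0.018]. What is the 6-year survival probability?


p_k = 1 - q_k for each year
Survival = product of (1 - q_k)
= 0.984 * 0.954 * 0.966 * 0.979 * 0.988 * 0.982
= 0.8613


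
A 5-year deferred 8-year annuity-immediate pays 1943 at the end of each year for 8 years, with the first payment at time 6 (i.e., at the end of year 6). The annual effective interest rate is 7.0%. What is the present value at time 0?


PV at time 5 of the 8-year annuity-immediate:
a_n = 1943 * (1-(1+0.07)^(-8))/0.07 = 11602.233
Discount back 5 years to time 0:
PV = 11602.233 * (1+0.07)^(-5)
= 11602.233 * 0.712986
= 8272.2318


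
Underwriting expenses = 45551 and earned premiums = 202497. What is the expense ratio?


Expense ratio = expenses / premiums
= 45551 / 202497
= 0.2249


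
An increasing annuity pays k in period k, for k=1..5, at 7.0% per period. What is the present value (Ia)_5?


(Ia)_n = sum_{k=1}^{n} k * v^k, v = 1/(1+i)
v = 0.934579
Sum computed term by term:
(Ia)_5 = 11.7469


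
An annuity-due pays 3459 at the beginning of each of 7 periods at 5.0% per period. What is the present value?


PV_due = PMT * (1-(1+i)^(-n))/i * (1+i)
PV_immediate = 20015.0656
PV_due = 20015.0656 * 1.05
= 21015.8189


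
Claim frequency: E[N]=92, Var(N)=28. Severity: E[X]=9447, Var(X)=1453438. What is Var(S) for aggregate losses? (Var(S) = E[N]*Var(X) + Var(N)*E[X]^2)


Var(S) = E[N]*Var(X) + Var(N)*E[X]^2
= 92*1453438 + 28*9447^2
= 133716296 + 2498882652
= 2.6326e+09


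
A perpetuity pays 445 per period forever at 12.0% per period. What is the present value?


PV = PMT / i
= 445 / 0.12
= 3708.3333


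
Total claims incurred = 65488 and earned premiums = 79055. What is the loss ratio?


Loss ratio = claims / premiums
= 65488 / 79055
= 0.8284


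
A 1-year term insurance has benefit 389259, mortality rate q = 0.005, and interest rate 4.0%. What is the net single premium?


NSP = benefit * q * v
v = 1/(1+i) = 0.961538
NSP = 389259 * 0.005 * 0.961538
= 1871.4375


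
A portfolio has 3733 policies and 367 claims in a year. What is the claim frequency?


frequency = claims / policies
= 367 / 3733
= 0.0983


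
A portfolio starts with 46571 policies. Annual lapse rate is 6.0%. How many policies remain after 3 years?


remaining = initial * (1 - lapse)^years
= 46571 * (1 - 0.06)^3
= 46571 * 0.830584
= 38681.1275


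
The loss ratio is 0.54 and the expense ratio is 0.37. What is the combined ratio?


Combined ratio = loss ratio + expense ratio
= 0.54 + 0.37
= 0.91


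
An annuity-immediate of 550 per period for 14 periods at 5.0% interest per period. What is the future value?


FV = PMT * ((1+i)^n - 1) / i
= 550 * ((1.05)^14 - 1) / 0.05
= 550 * (1.979932 - 1) / 0.05
= 10779.2476


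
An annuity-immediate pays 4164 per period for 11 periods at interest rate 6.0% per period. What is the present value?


PV = PMT * (1 - (1+i)^(-n)) / i
= 4164 * (1 - (1+0.06)^(-11)) / 0.06
= 4164 * (1 - 0.526788) / 0.06
= 4164 * 7.886875
= 32840.9457


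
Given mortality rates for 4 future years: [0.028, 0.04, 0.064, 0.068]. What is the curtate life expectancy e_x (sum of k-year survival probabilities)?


e_x = sum_{k=1}^{n} k_p_x
k_p_x values:
  1_p_x = 0.972
  2_p_x = 0.93312
  3_p_x = 0.8734
  4_p_x = 0.814009
e_x = 3.5925


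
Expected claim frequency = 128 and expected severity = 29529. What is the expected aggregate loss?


E[S] = E[N] * E[X]
= 128 * 29529
= 3.7797e+06


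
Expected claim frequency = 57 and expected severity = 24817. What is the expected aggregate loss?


E[S] = E[N] * E[X]
= 57 * 24817
= 1.4146e+06


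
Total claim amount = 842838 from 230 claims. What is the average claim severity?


severity = total / number
= 842838 / 230
= 3664.513


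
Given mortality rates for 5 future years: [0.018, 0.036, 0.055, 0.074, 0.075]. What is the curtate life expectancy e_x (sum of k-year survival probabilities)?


e_x = sum_{k=1}^{n} k_p_x
k_p_x values:
  1_p_x = 0.982
  2_p_x = 0.946648
  3_p_x = 0.894582
  4_p_x = 0.828383
  5_p_x = 0.766255
e_x = 4.4179


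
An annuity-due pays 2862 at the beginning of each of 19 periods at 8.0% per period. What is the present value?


PV_due = PMT * (1-(1+i)^(-n))/i * (1+i)
PV_immediate = 27485.5009
PV_due = 27485.5009 * 1.08
= 29684.341


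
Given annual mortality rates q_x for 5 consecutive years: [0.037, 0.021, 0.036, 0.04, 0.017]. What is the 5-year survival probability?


p_k = 1 - q_k for each year
Survival = product of (1 - q_k)
= 0.963 * 0.979 * 0.964 * 0.96 * 0.983
= 0.8577


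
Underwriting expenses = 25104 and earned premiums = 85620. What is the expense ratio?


Expense ratio = expenses / premiums
= 25104 / 85620
= 0.2932


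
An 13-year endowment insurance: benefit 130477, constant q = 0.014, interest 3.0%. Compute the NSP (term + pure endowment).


Term component = 17979.808
Pure endowment = 13_p_x * v^13 * benefit = 0.83253 * 0.680951 * 130477 = 73969.0321
NSP = 91948.84


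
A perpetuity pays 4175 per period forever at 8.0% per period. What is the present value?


PV = PMT / i
= 4175 / 0.08
= 52187.5


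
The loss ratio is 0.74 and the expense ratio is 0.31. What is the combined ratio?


Combined ratio = loss ratio + expense ratio
= 0.74 + 0.31
= 1.05


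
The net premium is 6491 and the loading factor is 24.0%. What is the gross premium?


Gross = net * (1 + loading)
= 6491 * (1 + 0.24)
= 6491 * 1.24
= 8048.84


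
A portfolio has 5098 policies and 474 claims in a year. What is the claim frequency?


frequency = claims / policies
= 474 / 5098
= 0.093


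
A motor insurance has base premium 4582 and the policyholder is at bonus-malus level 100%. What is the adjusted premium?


adjusted = base * BM_level / 100
= 4582 * 100 / 100
= 4582 * 1.0
= 4582.0


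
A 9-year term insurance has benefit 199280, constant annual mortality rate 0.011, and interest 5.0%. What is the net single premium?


NSP = benefit * sum_{k=0}^{n-1} k_p_x * q * v^(k+1)
With constant q=0.011, v=0.952381
Sum = 0.075101
NSP = 199280 * 0.075101
= 14966.169


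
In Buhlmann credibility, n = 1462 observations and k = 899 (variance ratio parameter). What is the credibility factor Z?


Z = n / (n + k)
= 1462 / (1462 + 899)
= 1462 / 2361
= 0.6192


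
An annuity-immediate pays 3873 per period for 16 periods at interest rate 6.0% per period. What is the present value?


PV = PMT * (1 - (1+i)^(-n)) / i
= 3873 * (1 - (1+0.06)^(-16)) / 0.06
= 3873 * (1 - 0.393646) / 0.06
= 3873 * 10.105895
= 39140.1324


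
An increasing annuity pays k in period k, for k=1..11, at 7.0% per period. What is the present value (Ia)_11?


(Ia)_n = sum_{k=1}^{n} k * v^k, v = 1/(1+i)
v = 0.934579
Sum computed term by term:
(Ia)_11 = 39.9652


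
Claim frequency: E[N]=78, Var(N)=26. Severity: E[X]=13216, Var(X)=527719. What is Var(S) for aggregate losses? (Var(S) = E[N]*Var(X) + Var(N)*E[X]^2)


Var(S) = E[N]*Var(X) + Var(N)*E[X]^2
= 78*527719 + 26*13216^2
= 41162082 + 4541229056
= 4.5824e+09


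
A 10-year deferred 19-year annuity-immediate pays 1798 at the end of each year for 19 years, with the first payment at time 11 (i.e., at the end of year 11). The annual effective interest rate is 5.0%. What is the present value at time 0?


PV at time 10 of the 19-year annuity-immediate:
a_n = 1798 * (1-(1+0.05)^(-19))/0.05 = 21729.4069
Discount back 10 years to time 0:
PV = 21729.4069 * (1+0.05)^(-10)
= 21729.4069 * 0.613913
= 13339.9709


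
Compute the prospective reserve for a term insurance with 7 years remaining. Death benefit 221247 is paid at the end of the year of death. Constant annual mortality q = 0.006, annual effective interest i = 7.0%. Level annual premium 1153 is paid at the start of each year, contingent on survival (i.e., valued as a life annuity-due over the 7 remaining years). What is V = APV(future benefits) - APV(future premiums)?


v = 1/(1+i) = 0.934579
APV(future benefits) per unit = sum_{k=0}^{6} k_p_x * q * v^(k+1) = 0.031811
APV(future benefits) = 221247 * 0.031811 = 7038.0935
Life annuity-due factor ä_{x:7} = sum_{k=0}^{6} k_p_x * v^k = 5.672966
APV(future premiums) = 1153 * 5.672966 = 6540.9296
V = 7038.0935 - 6540.9296
= 497.1639


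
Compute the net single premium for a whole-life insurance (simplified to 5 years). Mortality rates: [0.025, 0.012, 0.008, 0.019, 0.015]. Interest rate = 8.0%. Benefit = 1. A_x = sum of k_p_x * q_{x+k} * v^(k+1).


v = 0.925926
Year 0: k_p_x=1.0, q=0.025, term=0.023148
Year 1: k_p_x=0.975, q=0.012, term=0.010031
Year 2: k_p_x=0.9633, q=0.008, term=0.006118
Year 3: k_p_x=0.955594, q=0.019, term=0.013345
Year 4: k_p_x=0.937437, q=0.015, term=0.00957
A_x = 0.0622


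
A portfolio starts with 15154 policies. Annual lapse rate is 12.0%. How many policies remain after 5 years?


remaining = initial * (1 - lapse)^years
= 15154 * (1 - 0.12)^5
= 15154 * 0.527732
= 7997.2495


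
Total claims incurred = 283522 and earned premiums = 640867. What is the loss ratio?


Loss ratio = claims / premiums
= 283522 / 640867
= 0.4424


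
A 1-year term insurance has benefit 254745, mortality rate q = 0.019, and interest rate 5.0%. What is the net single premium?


NSP = benefit * q * v
v = 1/(1+i) = 0.952381
NSP = 254745 * 0.019 * 0.952381
= 4609.6714


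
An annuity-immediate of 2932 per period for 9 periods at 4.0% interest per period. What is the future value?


FV = PMT * ((1+i)^n - 1) / i
= 2932 * ((1.04)^9 - 1) / 0.04
= 2932 * (1.423312 - 1) / 0.04
= 31028.7559


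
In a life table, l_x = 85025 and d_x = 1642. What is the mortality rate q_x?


q_x = d_x / l_x
= 1642 / 85025
= 0.0193


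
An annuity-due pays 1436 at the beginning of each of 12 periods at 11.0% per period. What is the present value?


PV_due = PMT * (1-(1+i)^(-n))/i * (1+i)
PV_immediate = 9323.0234
PV_due = 9323.0234 * 1.11
= 10348.556


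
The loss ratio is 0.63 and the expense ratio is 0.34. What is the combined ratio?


Combined ratio = loss ratio + expense ratio
= 0.63 + 0.34
= 0.97


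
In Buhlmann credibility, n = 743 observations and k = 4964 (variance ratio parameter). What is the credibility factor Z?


Z = n / (n + k)
= 743 / (743 + 4964)
= 743 / 5707
= 0.1302


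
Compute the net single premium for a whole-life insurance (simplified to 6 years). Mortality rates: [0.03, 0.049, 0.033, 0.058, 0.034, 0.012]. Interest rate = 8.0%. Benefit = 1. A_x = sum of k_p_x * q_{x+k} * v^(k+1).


v = 0.925926
Year 0: k_p_x=1.0, q=0.03, term=0.027778
Year 1: k_p_x=0.97, q=0.049, term=0.040749
Year 2: k_p_x=0.92247, q=0.033, term=0.024165
Year 3: k_p_x=0.892028, q=0.058, term=0.038029
Year 4: k_p_x=0.840291, q=0.034, term=0.019444
Year 5: k_p_x=0.811721, q=0.012, term=0.006138
A_x = 0.1563


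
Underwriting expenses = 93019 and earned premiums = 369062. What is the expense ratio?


Expense ratio = expenses / premiums
= 93019 / 369062
= 0.252


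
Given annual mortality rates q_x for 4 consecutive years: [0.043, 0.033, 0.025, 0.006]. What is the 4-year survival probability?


p_k = 1 - q_k for each year
Survival = product of (1 - q_k)
= 0.957 * 0.967 * 0.975 * 0.994
= 0.8969


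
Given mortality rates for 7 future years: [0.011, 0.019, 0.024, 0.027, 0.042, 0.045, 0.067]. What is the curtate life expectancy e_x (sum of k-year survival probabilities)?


e_x = sum_{k=1}^{n} k_p_x
k_p_x values:
  1_p_x = 0.989
  2_p_x = 0.970209
  3_p_x = 0.946924
  4_p_x = 0.921357
  5_p_x = 0.88266
  6_p_x = 0.84294
  7_p_x = 0.786463
e_x = 6.3396


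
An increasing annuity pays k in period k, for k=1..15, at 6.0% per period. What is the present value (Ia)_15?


(Ia)_n = sum_{k=1}^{n} k * v^k, v = 1/(1+i)
v = 0.943396
Sum computed term by term:
(Ia)_15 = 67.2668


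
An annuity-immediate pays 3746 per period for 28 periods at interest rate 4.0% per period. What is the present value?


PV = PMT * (1 - (1+i)^(-n)) / i
= 3746 * (1 - (1+0.04)^(-28)) / 0.04
= 3746 * (1 - 0.333477) / 0.04
= 3746 * 16.663063
= 62419.8348


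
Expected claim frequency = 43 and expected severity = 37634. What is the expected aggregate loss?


E[S] = E[N] * E[X]
= 43 * 37634
= 1.6183e+06


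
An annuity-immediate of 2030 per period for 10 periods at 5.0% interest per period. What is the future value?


FV = PMT * ((1+i)^n - 1) / i
= 2030 * ((1.05)^10 - 1) / 0.05
= 2030 * (1.628895 - 1) / 0.05
= 25533.1218


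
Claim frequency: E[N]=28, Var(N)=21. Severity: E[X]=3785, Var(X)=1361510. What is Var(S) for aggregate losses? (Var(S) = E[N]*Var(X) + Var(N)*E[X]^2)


Var(S) = E[N]*Var(X) + Var(N)*E[X]^2
= 28*1361510 + 21*3785^2
= 38122280 + 300850725
= 3.3897e+08


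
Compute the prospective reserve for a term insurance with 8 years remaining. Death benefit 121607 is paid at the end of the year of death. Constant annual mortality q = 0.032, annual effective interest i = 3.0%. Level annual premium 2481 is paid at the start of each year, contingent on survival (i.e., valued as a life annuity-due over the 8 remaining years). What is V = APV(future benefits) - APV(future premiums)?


v = 1/(1+i) = 0.970874
APV(future benefits) per unit = sum_{k=0}^{7} k_p_x * q * v^(k+1) = 0.202032
APV(future benefits) = 121607 * 0.202032 = 24568.5479
Life annuity-due factor ä_{x:8} = sum_{k=0}^{7} k_p_x * v^k = 6.502916
APV(future premiums) = 2481 * 6.502916 = 16133.7352
V = 24568.5479 - 16133.7352
= 8434.8127


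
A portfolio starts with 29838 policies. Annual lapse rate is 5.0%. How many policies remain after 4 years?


remaining = initial * (1 - lapse)^years
= 29838 * (1 - 0.05)^4
= 29838 * 0.814506
= 24303.2375


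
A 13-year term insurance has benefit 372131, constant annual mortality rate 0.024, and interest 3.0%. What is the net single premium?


NSP = benefit * sum_{k=0}^{n-1} k_p_x * q * v^(k+1)
With constant q=0.024, v=0.970874
Sum = 0.223755
NSP = 372131 * 0.223755
= 83266.2421


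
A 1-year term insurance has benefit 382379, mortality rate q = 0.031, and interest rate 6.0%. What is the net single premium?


NSP = benefit * q * v
v = 1/(1+i) = 0.943396
NSP = 382379 * 0.031 * 0.943396
= 11182.7821


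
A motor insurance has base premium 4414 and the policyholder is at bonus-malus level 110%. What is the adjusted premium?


adjusted = base * BM_level / 100
= 4414 * 110 / 100
= 4414 * 1.1
= 4855.4


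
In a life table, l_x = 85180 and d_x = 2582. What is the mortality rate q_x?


q_x = d_x / l_x
= 2582 / 85180
= 0.0303


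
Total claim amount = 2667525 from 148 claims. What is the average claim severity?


severity = total / number
= 2667525 / 148
= 18023.8176


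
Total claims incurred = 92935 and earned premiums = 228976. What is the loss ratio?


Loss ratio = claims / premiums
= 92935 / 228976
= 0.4059


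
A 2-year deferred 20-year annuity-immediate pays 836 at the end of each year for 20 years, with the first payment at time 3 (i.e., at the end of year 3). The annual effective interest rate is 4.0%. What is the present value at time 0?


PV at time 2 of the 20-year annuity-immediate:
a_n = 836 * (1-(1+0.04)^(-20))/0.04 = 11361.5128
Discount back 2 years to time 0:
PV = 11361.5128 * (1+0.04)^(-2)
= 11361.5128 * 0.924556
= 10504.3573


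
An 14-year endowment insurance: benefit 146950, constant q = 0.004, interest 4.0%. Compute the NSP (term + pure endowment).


Term component = 6065.5085
Pure endowment = 14_p_x * v^14 * benefit = 0.945433 * 0.577475 * 146950 = 80229.4063
NSP = 86294.9148


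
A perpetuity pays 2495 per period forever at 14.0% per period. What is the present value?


PV = PMT / i
= 2495 / 0.14
= 17821.4286


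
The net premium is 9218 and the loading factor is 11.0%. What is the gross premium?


Gross = net * (1 + loading)
= 9218 * (1 + 0.11)
= 9218 * 1.11
= 10231.98


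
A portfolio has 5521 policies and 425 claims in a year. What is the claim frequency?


frequency = claims / policies
= 425 / 5521
= 0.077


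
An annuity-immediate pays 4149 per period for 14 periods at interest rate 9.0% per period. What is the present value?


PV = PMT * (1 - (1+i)^(-n)) / i
= 4149 * (1 - (1+0.09)^(-14)) / 0.09
= 4149 * (1 - 0.299246) / 0.09
= 4149 * 7.78615
= 32304.738


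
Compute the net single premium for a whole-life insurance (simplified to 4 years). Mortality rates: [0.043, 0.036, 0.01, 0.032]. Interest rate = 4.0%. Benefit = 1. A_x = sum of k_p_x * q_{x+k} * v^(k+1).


v = 0.961538
Year 0: k_p_x=1.0, q=0.043, term=0.041346
Year 1: k_p_x=0.957, q=0.036, term=0.031853
Year 2: k_p_x=0.922548, q=0.01, term=0.008201
Year 3: k_p_x=0.913323, q=0.032, term=0.024983
A_x = 0.1064


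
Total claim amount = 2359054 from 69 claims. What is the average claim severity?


severity = total / number
= 2359054 / 69
= 34189.1884


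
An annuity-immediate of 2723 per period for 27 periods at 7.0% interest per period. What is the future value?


FV = PMT * ((1+i)^n - 1) / i
= 2723 * ((1.07)^27 - 1) / 0.07
= 2723 * (6.213868 - 1) / 0.07
= 202819.4508


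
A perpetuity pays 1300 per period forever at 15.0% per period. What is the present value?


PV = PMT / i
= 1300 / 0.15
= 8666.6667


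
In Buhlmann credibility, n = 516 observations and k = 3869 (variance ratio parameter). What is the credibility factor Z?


Z = n / (n + k)
= 516 / (516 + 3869)
= 516 / 4385
= 0.1177


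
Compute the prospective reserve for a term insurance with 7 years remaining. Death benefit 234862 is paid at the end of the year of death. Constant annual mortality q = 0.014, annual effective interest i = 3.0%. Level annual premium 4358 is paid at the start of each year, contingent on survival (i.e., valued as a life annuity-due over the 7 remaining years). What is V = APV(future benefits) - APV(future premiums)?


v = 1/(1+i) = 0.970874
APV(future benefits) per unit = sum_{k=0}^{6} k_p_x * q * v^(k+1) = 0.083784
APV(future benefits) = 234862 * 0.083784 = 19677.7252
Life annuity-due factor ä_{x:7} = sum_{k=0}^{6} k_p_x * v^k = 6.164123
APV(future premiums) = 4358 * 6.164123 = 26863.2499
V = 19677.7252 - 26863.2499
= -7185.5247


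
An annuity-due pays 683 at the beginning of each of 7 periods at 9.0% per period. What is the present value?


PV_due = PMT * (1-(1+i)^(-n))/i * (1+i)
PV_immediate = 3437.5068
PV_due = 3437.5068 * 1.09
= 3746.8824


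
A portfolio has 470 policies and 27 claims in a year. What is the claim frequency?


frequency = claims / policies
= 27 / 470
= 0.0574


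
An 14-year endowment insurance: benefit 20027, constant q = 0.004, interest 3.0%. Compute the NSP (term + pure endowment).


Term component = 883.4438
Pure endowment = 14_p_x * v^14 * benefit = 0.945433 * 0.661118 * 20027 = 12517.7274
NSP = 13401.1712


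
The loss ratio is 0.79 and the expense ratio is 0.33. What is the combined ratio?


Combined ratio = loss ratio + expense ratio
= 0.79 + 0.33
= 1.12


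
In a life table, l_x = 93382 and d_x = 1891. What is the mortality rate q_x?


q_x = d_x / l_x
= 1891 / 93382
= 0.0203


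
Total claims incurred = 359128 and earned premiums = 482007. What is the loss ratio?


Loss ratio = claims / premiums
= 359128 / 482007
= 0.7451


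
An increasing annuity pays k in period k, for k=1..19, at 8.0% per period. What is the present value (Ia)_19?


(Ia)_n = sum_{k=1}^{n} k * v^k, v = 1/(1+i)
v = 0.925926
Sum computed term by term:
(Ia)_19 = 74.617


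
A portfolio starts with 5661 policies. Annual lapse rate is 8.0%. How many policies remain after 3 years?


remaining = initial * (1 - lapse)^years
= 5661 * (1 - 0.08)^3
= 5661 * 0.778688
= 4408.1528


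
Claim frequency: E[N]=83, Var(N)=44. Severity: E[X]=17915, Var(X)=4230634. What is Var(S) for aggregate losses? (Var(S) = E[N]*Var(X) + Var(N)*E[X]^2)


Var(S) = E[N]*Var(X) + Var(N)*E[X]^2
= 83*4230634 + 44*17915^2
= 351142622 + 14121677900
= 1.4473e+10


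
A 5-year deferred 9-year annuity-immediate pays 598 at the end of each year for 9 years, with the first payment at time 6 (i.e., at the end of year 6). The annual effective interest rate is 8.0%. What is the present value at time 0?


PV at time 5 of the 9-year annuity-immediate:
a_n = 598 * (1-(1+0.08)^(-9))/0.08 = 3735.639
Discount back 5 years to time 0:
PV = 3735.639 * (1+0.08)^(-5)
= 3735.639 * 0.680583
= 2542.4131


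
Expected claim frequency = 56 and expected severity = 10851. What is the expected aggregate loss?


E[S] = E[N] * E[X]
= 56 * 10851
= 607656


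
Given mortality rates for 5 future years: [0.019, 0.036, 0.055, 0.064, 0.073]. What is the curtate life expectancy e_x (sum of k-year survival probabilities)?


e_x = sum_{k=1}^{n} k_p_x
k_p_x values:
  1_p_x = 0.981
  2_p_x = 0.945684
  3_p_x = 0.893671
  4_p_x = 0.836476
  5_p_x = 0.775414
e_x = 4.4322


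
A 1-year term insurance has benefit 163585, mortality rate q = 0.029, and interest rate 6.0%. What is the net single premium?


NSP = benefit * q * v
v = 1/(1+i) = 0.943396
NSP = 163585 * 0.029 * 0.943396
= 4475.4387


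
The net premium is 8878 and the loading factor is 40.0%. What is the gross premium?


Gross = net * (1 + loading)
= 8878 * (1 + 0.4)
= 8878 * 1.4
= 12429.2


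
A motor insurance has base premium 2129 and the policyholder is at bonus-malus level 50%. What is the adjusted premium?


adjusted = base * BM_level / 100
= 2129 * 50 / 100
= 2129 * 0.5
= 1064.5


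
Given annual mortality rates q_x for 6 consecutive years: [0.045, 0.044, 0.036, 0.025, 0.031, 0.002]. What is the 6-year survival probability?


p_k = 1 - q_k for each year
Survival = product of (1 - q_k)
= 0.955 * 0.956 * 0.964 * 0.975 * 0.969 * 0.998
= 0.8298


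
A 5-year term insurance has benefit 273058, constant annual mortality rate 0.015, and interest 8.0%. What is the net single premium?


NSP = benefit * sum_{k=0}^{n-1} k_p_x * q * v^(k+1)
With constant q=0.015, v=0.925926
Sum = 0.058256
NSP = 273058 * 0.058256
= 15907.1531


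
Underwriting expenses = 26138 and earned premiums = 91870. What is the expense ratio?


Expense ratio = expenses / premiums
= 26138 / 91870
= 0.2845


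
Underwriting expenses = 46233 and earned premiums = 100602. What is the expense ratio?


Expense ratio = expenses / premiums
= 46233 / 100602
= 0.4596


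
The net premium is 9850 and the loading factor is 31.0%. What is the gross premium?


Gross = net * (1 + loading)
= 9850 * (1 + 0.31)
= 9850 * 1.31
= 12903.5


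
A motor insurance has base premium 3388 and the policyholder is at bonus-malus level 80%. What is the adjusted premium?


adjusted = base * BM_level / 100
= 3388 * 80 / 100
= 3388 * 0.8
= 2710.4


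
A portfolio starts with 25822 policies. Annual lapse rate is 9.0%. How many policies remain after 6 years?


remaining = initial * (1 - lapse)^years
= 25822 * (1 - 0.09)^6
= 25822 * 0.567869
= 14663.5198


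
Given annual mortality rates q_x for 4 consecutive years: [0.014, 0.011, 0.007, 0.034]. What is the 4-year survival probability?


p_k = 1 - q_k for each year
Survival = product of (1 - q_k)
= 0.986 * 0.989 * 0.993 * 0.966
= 0.9354


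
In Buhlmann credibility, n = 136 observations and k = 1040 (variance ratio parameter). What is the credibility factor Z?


Z = n / (n + k)
= 136 / (136 + 1040)
= 136 / 1176
= 0.1156


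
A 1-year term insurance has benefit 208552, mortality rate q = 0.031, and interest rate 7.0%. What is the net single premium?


NSP = benefit * q * v
v = 1/(1+i) = 0.934579
NSP = 208552 * 0.031 * 0.934579
= 6042.1607


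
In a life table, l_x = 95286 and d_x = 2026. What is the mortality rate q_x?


q_x = d_x / l_x
= 2026 / 95286
= 0.0213


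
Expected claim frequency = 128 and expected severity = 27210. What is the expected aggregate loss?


E[S] = E[N] * E[X]
= 128 * 27210
= 3.4829e+06


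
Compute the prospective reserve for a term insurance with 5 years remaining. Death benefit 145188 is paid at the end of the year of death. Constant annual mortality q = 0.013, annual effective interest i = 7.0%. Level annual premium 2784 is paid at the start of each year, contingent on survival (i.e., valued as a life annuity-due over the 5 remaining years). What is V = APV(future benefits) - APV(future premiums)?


v = 1/(1+i) = 0.934579
APV(future benefits) per unit = sum_{k=0}^{4} k_p_x * q * v^(k+1) = 0.052026
APV(future benefits) = 145188 * 0.052026 = 7553.6086
Life annuity-due factor ä_{x:5} = sum_{k=0}^{4} k_p_x * v^k = 4.282173
APV(future premiums) = 2784 * 4.282173 = 11921.5689
V = 7553.6086 - 11921.5689
= -4367.9603


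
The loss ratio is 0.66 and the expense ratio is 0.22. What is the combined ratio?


Combined ratio = loss ratio + expense ratio
= 0.66 + 0.22
= 0.88


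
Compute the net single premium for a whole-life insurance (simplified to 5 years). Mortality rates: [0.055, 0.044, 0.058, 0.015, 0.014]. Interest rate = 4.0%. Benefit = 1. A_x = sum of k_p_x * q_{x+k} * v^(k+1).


v = 0.961538
Year 0: k_p_x=1.0, q=0.055, term=0.052885
Year 1: k_p_x=0.945, q=0.044, term=0.038443
Year 2: k_p_x=0.90342, q=0.058, term=0.046582
Year 3: k_p_x=0.851022, q=0.015, term=0.010912
Year 4: k_p_x=0.838256, q=0.014, term=0.009646
A_x = 0.1585


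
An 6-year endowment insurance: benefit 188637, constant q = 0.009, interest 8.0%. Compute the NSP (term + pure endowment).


Term component = 7689.4525
Pure endowment = 6_p_x * v^6 * benefit = 0.947201 * 0.63017 * 188637 = 112596.8588
NSP = 120286.3113


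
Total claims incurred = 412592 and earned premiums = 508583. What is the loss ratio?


Loss ratio = claims / premiums
= 412592 / 508583
= 0.8113


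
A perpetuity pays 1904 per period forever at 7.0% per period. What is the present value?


PV = PMT / i
= 1904 / 0.07
= 27200.0


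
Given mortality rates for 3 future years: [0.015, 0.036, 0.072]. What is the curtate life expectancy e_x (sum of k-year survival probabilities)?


e_x = sum_{k=1}^{n} k_p_x
k_p_x values:
  1_p_x = 0.985
  2_p_x = 0.94954
  3_p_x = 0.881173
e_x = 2.8157


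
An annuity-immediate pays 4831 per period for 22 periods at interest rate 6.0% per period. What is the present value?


PV = PMT * (1 - (1+i)^(-n)) / i
= 4831 * (1 - (1+0.06)^(-22)) / 0.06
= 4831 * (1 - 0.277505) / 0.06
= 4831 * 12.041582
= 58172.8813


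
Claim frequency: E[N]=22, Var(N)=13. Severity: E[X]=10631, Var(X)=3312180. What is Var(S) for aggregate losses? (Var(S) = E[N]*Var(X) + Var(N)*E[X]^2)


Var(S) = E[N]*Var(X) + Var(N)*E[X]^2
= 22*3312180 + 13*10631^2
= 72867960 + 1469236093
= 1.5421e+09


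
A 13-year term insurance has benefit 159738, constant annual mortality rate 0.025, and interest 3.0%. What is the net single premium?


NSP = benefit * sum_{k=0}^{n-1} k_p_x * q * v^(k+1)
With constant q=0.025, v=0.970874
Sum = 0.231828
NSP = 159738 * 0.231828
= 37031.8109
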